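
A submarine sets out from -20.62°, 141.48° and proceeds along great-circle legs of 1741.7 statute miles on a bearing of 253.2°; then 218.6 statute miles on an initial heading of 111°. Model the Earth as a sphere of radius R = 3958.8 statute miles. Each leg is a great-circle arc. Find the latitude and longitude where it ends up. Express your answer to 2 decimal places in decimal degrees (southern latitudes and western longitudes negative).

Apply the spherical direct solution leg by leg, carrying full precision between legs.
Leg 1: from (-20.62°, 141.48°), δ = 1741.7/3958.8 = 0.439957 rad, θ = 253.2° → φ = -25.71°, λ = 114.57°.
Leg 2: from (-25.71°, 114.57°), δ = 218.6/3958.8 = 0.055219 rad, θ = 111° → φ = -26.81°, λ = 117.88°.

latitude -26.81°, longitude 117.88°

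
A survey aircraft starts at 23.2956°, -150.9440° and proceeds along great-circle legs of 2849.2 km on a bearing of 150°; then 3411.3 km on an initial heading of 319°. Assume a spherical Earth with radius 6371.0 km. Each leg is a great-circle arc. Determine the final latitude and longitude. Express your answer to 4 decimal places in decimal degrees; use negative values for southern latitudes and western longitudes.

latitude 23.3204°, longitude -159.8331°

Apply the spherical direct solution leg by leg, carrying full precision between legs.
Leg 1: from (23.2956°, -150.9440°), δ = 2849.2/6371 = 0.447214 rad, θ = 150° → φ = 0.7218°, λ = -138.4554°.
Leg 2: from (0.7218°, -138.4554°), δ = 3411.3/6371 = 0.535442 rad, θ = 319° → φ = 23.3204°, λ = -159.8331°.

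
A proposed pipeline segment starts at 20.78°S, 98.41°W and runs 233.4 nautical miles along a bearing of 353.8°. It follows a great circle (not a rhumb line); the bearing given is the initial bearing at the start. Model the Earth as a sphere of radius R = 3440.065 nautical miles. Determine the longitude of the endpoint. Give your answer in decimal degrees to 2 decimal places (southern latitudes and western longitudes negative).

Angular distance δ = d/R = 233.4 / 3440.065 = 0.067848 rad.
Start latitude φ₁ = -0.362679 rad; initial bearing θ = 6.174975 rad.
sin φ₂ = sin φ₁ cos δ + cos φ₁ sin δ cos θ = (-0.354781)(0.997699) + (0.934950)(0.067796)(0.994151) = -0.290950
φ₂ = asin(-0.290950) = -0.295219 rad = -16.91°.
For the longitude increment, Δλ = atan2( sin θ sin δ cos φ₁, cos δ − sin φ₁ sin φ₂ ) = atan2(-0.006846, 0.894476) = -0.44°.
Hence λ₂ = -98.41° + -0.44° = -98.85°.

longitude -98.85°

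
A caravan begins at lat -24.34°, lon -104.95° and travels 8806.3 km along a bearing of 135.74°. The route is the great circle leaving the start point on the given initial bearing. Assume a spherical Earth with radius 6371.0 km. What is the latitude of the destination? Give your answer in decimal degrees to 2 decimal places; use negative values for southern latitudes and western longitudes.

Angular distance δ = d/R = 8806.3 / 6371 = 1.382248 rad.
With φ₁ = -24.34° = -0.424813 rad and θ = 135.74° = 2.369110 rad:
sin φ₂ = sin φ₁ cos δ + cos φ₁ sin δ cos θ = (-0.412151)(0.187433) + (0.911116)(0.982277)(-0.716180) = -0.718209
φ₂ = asin(-0.718209) = -0.801225 rad = -45.91°.
Then Δλ = atan2(0.624612, -0.108577) = 1.742907 rad, from sin θ sin δ cos φ₁ over cos δ − sin φ₁ sin φ₂.
λ₂ = -104.95° + 99.86° = -5.09°.

latitude -45.91°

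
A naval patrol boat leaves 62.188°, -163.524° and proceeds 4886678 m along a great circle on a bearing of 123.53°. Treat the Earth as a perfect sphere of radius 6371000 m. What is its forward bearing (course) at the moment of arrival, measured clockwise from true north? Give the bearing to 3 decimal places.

Angular distance δ = d/R = 4886678 / 6371000 = 0.767019 rad.
Start latitude φ₁ = 1.085385 rad; initial bearing θ = 2.156005 rad.
sin φ₂ = sin φ₁ cos δ + cos φ₁ sin δ cos θ = (0.884483)(0.719983) + (0.466572)(0.693992)(-0.552374) = 0.457956
φ₂ = asin(0.457956) = 0.475694 rad = 27.255°.
Δλ = atan2( sin θ sin δ cos φ₁ , cos δ − sin φ₁ sin φ₂ ) = atan2(0.269916, 0.314929) = 0.708585 rad = 40.599°.
λ₂ = -163.524° + 40.599° = -122.925°.
The forward bearing on arrival equals the back-azimuth from the destination plus 180°.
Back-azimuth from P₂ (27.255°, -122.925°) to P₁ (62.188°, -163.524°), with Δλ' = λ₁ − λ₂ = -40.599°: atan2( sin Δλ' cos φ₁ , cos φ₂ sin φ₁ − sin φ₂ cos φ₁ cos Δλ' ) = 334.055°.
Final bearing = (334.055° + 180°) mod 360° = 154.055°.

final bearing 154.055°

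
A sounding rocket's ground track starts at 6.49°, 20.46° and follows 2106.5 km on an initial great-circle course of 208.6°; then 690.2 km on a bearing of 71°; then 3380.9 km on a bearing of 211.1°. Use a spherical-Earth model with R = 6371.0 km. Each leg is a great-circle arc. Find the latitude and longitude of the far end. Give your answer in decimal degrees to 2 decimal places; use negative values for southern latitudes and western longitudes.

latitude -33.39°, longitude -0.94°

Apply the spherical direct solution leg by leg, carrying full precision between legs.
Leg 1: from (6.49°, 20.46°), δ = 2106.5/6371 = 0.330639 rad, θ = 208.6° → φ = -10.15°, λ = 11.38°.
Leg 2: from (-10.15°, 11.38°), δ = 690.2/6371 = 0.108335 rad, θ = 71° → φ = -8.08°, λ = 17.30°.
Leg 3: from (-8.08°, 17.30°), δ = 3380.9/6371 = 0.530670 rad, θ = 211.1° → φ = -33.39°, λ = -0.94°.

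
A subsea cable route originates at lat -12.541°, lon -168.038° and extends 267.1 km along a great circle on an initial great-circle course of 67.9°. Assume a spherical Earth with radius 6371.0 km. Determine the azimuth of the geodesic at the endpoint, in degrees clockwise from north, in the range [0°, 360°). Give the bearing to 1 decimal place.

Angular distance δ = d/R = 267.1 / 6371 = 0.041924 rad.
Start latitude φ₁ = -0.218882 rad; initial bearing θ = 1.185079 rad.
sin φ₂ = sin φ₁ cos δ + cos φ₁ sin δ cos θ = (-0.217138)(0.999121) + (0.976141)(0.041912)(0.376224) = -0.201555
φ₂ = asin(-0.201555) = -0.202946 rad = -11.628°.
For the longitude increment, Δλ = atan2( sin θ sin δ cos φ₁, cos δ − sin φ₁ sin φ₂ ) = atan2(0.037906, 0.955356) = 2.272°.
λ₂ = -168.038° + 2.272° = -165.766°.
The forward bearing on arrival equals the back-azimuth from the destination plus 180°.
Back-azimuth from P₂ (-11.6°, -165.8°) to P₁ (-12.5°, -168.0°), with Δλ' = λ₁ − λ₂ = -2.3°: atan2( sin Δλ' cos φ₁ , cos φ₂ sin φ₁ − sin φ₂ cos φ₁ cos Δλ' ) = 247.4°.
Final bearing = (247.4° + 180°) mod 360° = 67.4°.

final bearing 67.4°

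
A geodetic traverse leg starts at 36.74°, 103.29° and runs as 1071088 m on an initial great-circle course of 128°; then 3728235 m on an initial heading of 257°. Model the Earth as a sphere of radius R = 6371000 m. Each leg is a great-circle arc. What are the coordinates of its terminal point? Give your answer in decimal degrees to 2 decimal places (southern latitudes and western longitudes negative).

latitude 18.40°, longitude 77.53°

Apply the spherical direct solution leg by leg, carrying full precision between legs.
Leg 1: from (36.74°, 103.29°), δ = 1071088/6371000 = 0.168119 rad, θ = 128° → φ = 30.48°, λ = 112.09°.
Leg 2: from (30.48°, 112.09°), δ = 3728235/6371000 = 0.585188 rad, θ = 257° → φ = 18.40°, λ = 77.53°.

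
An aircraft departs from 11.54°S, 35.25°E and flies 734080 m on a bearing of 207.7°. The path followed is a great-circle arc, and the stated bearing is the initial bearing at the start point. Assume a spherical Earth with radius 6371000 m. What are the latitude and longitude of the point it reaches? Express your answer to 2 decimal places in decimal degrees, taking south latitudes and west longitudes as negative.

Central angle δ = d/R = 0.115222 rad.
Start latitude φ₁ = -0.201411 rad; initial bearing θ = 3.625049 rad.
sin φ₂ = sin φ₁ cos δ + cos φ₁ sin δ cos θ = (-0.200052)(0.993369) + (0.979785)(0.114967)(-0.885394) = -0.298459
φ₂ = asin(-0.298459) = -0.303078 rad = -17.37°.
Δλ = atan2( sin θ sin δ cos φ₁ , cos δ − sin φ₁ sin φ₂ ) = atan2(-0.052361, 0.933662) = -0.056023 rad = -3.21°.
λ₂ = λ₁ + Δλ = 32.04°.

latitude -17.37°, longitude 32.04°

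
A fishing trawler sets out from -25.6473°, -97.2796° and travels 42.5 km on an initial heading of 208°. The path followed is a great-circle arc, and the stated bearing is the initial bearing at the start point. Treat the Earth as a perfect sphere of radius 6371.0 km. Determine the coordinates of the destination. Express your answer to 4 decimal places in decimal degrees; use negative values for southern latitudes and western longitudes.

latitude -25.9846°, longitude -97.4792°

δ = 42.5/6371 = 0.006671 rad (0.3822°).
With φ₁ = -25.6473° = -0.447630 rad and θ = 208° = 3.630285 rad:
sin φ₂ = sin φ₁ cos δ + cos φ₁ sin δ cos θ = (-0.432830)(0.999978) + (0.901476)(0.006671)(-0.882948) = -0.438130
φ₂ = asin(-0.438130) = -0.453517 rad = -25.9846°.
Δλ = atan2( sin θ sin δ cos φ₁ , cos δ − sin φ₁ sin φ₂ ) = atan2(-0.002823, 0.810342) = -0.003484 rad = -0.1996°.
λ₂ = -97.2796° + -0.1996° = -97.4792°.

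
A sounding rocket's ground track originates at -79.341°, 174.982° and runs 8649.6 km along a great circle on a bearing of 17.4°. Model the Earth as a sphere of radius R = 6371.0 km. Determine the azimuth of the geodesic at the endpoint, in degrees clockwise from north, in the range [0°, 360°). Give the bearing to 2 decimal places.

δ = 8649.6/6371 = 1.357652 rad (77.7877°).
Converting: φ₁ = -1.384762 rad, θ = 0.303687 rad.
sin φ₂ = sin φ₁ cos δ + cos φ₁ sin δ cos θ = (-0.982745)(0.211534) + (0.184963)(0.977371)(0.954240) = -0.035379
φ₂ = asin(-0.035379) = -0.035386 rad = -2.027°.
For the longitude increment, Δλ = atan2( sin θ sin δ cos φ₁, cos δ − sin φ₁ sin φ₂ ) = atan2(0.054060, 0.176766) = 17.005°.
λ₂ = 174.982° + 17.005° = 191.987°, normalized to (−180°, 180°] → -168.013°.
The forward bearing on arrival equals the back-azimuth from the destination plus 180°.
Back-azimuth from P₂ (-2.03°, -168.01°) to P₁ (-79.34°, 174.98°), with Δλ' = λ₁ − λ₂ = 342.99°: atan2( sin Δλ' cos φ₁ , cos φ₂ sin φ₁ − sin φ₂ cos φ₁ cos Δλ' ) = 183.17°.
Final bearing = (183.17° + 180°) mod 360° = 3.17°.

final bearing 3.17°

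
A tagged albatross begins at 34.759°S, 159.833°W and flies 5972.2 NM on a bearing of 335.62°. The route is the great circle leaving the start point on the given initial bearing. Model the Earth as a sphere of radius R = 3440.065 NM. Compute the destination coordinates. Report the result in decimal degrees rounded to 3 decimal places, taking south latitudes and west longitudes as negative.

latitude 56.294°, longitude 152.968°

Angular distance δ = d/R = 5972.2 / 3440.065 = 1.736072 rad.
With φ₁ = -34.759° = -0.606659 rad and θ = 335.62° = 5.857674 rad:
sin φ₂ = sin φ₁ cos δ + cos φ₁ sin δ cos θ = (-0.570126)(-0.164524) + (0.821557)(0.986373)(0.910828) = 0.831900
φ₂ = asin(0.831900) = 0.982522 rad = 56.294°.
Then Δλ = atan2(-0.334507, 0.309763) = -0.823784 rad, from sin θ sin δ cos φ₁ over cos δ − sin φ₁ sin φ₂.
λ₂ = -159.833° + -47.199° = -207.032°, normalized to (−180°, 180°] → 152.968°.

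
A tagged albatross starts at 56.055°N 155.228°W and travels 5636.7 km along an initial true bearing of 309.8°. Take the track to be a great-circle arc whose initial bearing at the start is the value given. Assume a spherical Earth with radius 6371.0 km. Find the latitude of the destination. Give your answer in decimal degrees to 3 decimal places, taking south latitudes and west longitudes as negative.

Central angle δ = d/R = 0.884743 rad.
Converting: φ₁ = 0.978344 rad, θ = 5.407030 rad.
Applying the spherical law of cosines for sides, sin φ₂ = sin φ₁ cos δ + cos φ₁ sin δ cos θ = 0.802092, so φ₂ = 53.330°.
Then Δλ = atan2(-0.331945, -0.031906) = -1.666621 rad, from sin θ sin δ cos φ₁ over cos δ − sin φ₁ sin φ₂.
λ₂ = -155.228° + -95.490° = -250.718°, normalized to (−180°, 180°] → 109.282°.

latitude 53.330°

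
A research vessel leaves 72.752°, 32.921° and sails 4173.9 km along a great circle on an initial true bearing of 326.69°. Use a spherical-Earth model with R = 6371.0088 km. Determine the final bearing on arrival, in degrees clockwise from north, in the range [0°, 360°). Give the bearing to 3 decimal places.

Angular distance δ = d/R = 4173.9 / 6371.0088 = 0.655140 rad.
With φ₁ = 72.752° = 1.269762 rad and θ = 326.69° = 5.701816 rad:
Destination latitude: φ₂ = arcsin( sin φ₁ cos δ + cos φ₁ sin δ cos θ ) = arcsin(0.908278) = 65.268°.
For the longitude increment, Δλ = atan2( sin θ sin δ cos φ₁, cos δ − sin φ₁ sin φ₂ ) = atan2(-0.099209, -0.074470) = -126.893°.
Hence λ₂ = 32.921° + -126.893° = -93.972°.
The forward bearing on arrival equals the back-azimuth from the destination plus 180°.
Back-azimuth from P₂ (65.268°, -93.972°) to P₁ (72.752°, 32.921°), with Δλ' = λ₁ − λ₂ = 126.893°: atan2( sin Δλ' cos φ₁ , cos φ₂ sin φ₁ − sin φ₂ cos φ₁ cos Δλ' ) = 22.905°.
Final bearing = (22.905° + 180°) mod 360° = 202.905°.

final bearing 202.905°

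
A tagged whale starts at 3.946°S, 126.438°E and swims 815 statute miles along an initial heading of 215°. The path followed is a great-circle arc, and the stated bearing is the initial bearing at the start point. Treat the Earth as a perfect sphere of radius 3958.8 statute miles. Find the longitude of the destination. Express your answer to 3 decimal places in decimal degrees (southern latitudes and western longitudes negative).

The arc subtends δ = 815/3958.8 = 0.205870 rad at the centre.
With φ₁ = -3.946° = -0.068871 rad and θ = 215° = 3.752458 rad:
sin φ₂ = sin φ₁ cos δ + cos φ₁ sin δ cos θ = (-0.068816)(0.978883) + (0.997629)(0.204419)(-0.819152) = -0.234417
φ₂ = asin(-0.234417) = -0.236618 rad = -13.557°.
For the longitude increment, Δλ = atan2( sin θ sin δ cos φ₁, cos δ − sin φ₁ sin φ₂ ) = atan2(-0.116972, 0.962752) = -6.927°.
Hence λ₂ = 126.438° + -6.927° = 119.511°.

longitude 119.511°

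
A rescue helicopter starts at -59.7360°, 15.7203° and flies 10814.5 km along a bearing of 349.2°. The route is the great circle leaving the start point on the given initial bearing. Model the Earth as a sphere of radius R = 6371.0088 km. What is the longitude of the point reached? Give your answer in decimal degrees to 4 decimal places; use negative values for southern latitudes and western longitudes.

longitude 2.2823°

Central angle δ = d/R = 1.697455 rad.
With φ₁ = -59.7360° = -1.042590 rad and θ = 349.2° = 6.094690 rad:
Applying the spherical law of cosines for sides, sin φ₂ = sin φ₁ cos δ + cos φ₁ sin δ cos θ = 0.600197, so φ₂ = 36.8840°.
For the longitude increment, Δλ = atan2( sin θ sin δ cos φ₁, cos δ − sin φ₁ sin φ₂ ) = atan2(-0.093681, 0.392077) = -13.4380°.
λ₂ = λ₁ + Δλ = 2.2823°.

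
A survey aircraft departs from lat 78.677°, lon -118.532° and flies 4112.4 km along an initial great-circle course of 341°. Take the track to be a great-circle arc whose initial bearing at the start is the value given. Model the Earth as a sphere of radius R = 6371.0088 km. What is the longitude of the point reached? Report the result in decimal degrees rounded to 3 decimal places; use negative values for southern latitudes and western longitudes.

δ = 4112.4/6371.0088 = 0.645486 rad (36.9837°).
Start latitude φ₁ = 1.373173 rad; initial bearing θ = 5.951573 rad.
Applying the spherical law of cosines for sides, sin φ₂ = sin φ₁ cos δ + cos φ₁ sin δ cos θ = 0.894940, so φ₂ = 63.501°.
Δλ = atan2( sin θ sin δ cos φ₁ , cos δ − sin φ₁ sin φ₂ ) = atan2(-0.038455, -0.078713) = -2.687154 rad = -153.963°.
λ₂ = -118.532° + -153.963° = -272.495°, normalized to (−180°, 180°] → 87.505°.

longitude 87.505°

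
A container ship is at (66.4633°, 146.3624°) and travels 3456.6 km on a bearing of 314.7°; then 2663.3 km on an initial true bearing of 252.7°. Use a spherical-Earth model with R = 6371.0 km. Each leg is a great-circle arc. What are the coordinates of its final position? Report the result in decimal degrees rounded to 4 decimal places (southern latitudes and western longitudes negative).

latitude 53.6835°, longitude 16.8925°

Apply the spherical direct solution leg by leg, carrying full precision between legs.
Leg 1: from (66.4633°, 146.3624°), δ = 3456.6/6371 = 0.542552 rad, θ = 314.7° → φ = 68.4623°, λ = 57.7711°.
Leg 2: from (68.4623°, 57.7711°), δ = 2663.3/6371 = 0.418035 rad, θ = 252.7° → φ = 53.6835°, λ = 16.8925°.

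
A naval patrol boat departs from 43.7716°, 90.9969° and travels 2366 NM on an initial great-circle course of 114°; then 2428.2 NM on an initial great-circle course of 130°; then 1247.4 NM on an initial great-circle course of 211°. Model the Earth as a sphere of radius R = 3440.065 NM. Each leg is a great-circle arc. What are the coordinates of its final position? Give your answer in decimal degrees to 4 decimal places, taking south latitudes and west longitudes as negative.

latitude -24.7989°, longitude 147.6629°

Apply the spherical direct solution leg by leg, carrying full precision between legs.
Leg 1: from (43.7716°, 90.9969°), δ = 2366/3440.065 = 0.687778 rad, θ = 114° → φ = 20.3689°, λ = 129.2123°.
Leg 2: from (20.3689°, 129.2123°), δ = 2428.2/3440.065 = 0.705859 rad, θ = 130° → φ = -7.2385°, λ = 159.2729°.
Leg 3: from (-7.2385°, 159.2729°), δ = 1247.4/3440.065 = 0.362609 rad, θ = 211° → φ = -24.7989°, λ = 147.6629°.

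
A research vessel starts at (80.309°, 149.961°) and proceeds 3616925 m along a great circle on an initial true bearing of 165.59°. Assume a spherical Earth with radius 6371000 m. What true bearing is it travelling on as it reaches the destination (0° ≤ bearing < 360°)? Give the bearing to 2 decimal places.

δ = 3616925/6371000 = 0.567717 rad (32.5278°).
With φ₁ = 80.309° = 1.401656 rad and θ = 165.59° = 2.890091 rad:
Destination latitude: φ₂ = arcsin( sin φ₁ cos δ + cos φ₁ sin δ cos θ ) = arcsin(0.743432) = 48.025°.
Then Δλ = atan2(0.022525, 0.110308) = 0.201436 rad, from sin θ sin δ cos φ₁ over cos δ − sin φ₁ sin φ₂.
λ₂ = λ₁ + Δλ = 161.502°.
The forward bearing on arrival equals the back-azimuth from the destination plus 180°.
Back-azimuth from P₂ (48.02°, 161.50°) to P₁ (80.31°, 149.96°), with Δλ' = λ₁ − λ₂ = -11.54°: atan2( sin Δλ' cos φ₁ , cos φ₂ sin φ₁ − sin φ₂ cos φ₁ cos Δλ' ) = 356.41°.
Final bearing = (356.41° + 180°) mod 360° = 176.41°.

final bearing 176.41°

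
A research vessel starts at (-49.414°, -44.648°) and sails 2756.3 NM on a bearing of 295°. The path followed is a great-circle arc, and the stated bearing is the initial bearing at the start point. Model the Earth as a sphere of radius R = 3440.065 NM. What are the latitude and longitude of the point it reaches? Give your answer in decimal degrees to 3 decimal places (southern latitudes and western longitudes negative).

The arc subtends δ = 2756.3/3440.065 = 0.801235 rad at the centre.
With φ₁ = -49.414° = -0.862437 rad and θ = 295° = 5.148721 rad:
Destination latitude: φ₂ = arcsin( sin φ₁ cos δ + cos φ₁ sin δ cos θ ) = arcsin(-0.330953) = -19.327°.
For the longitude increment, Δλ = atan2( sin θ sin δ cos φ₁, cos δ − sin φ₁ sin φ₂ ) = atan2(-0.423484, 0.444485) = -43.614°.
λ₂ = λ₁ + Δλ = -88.262°.

latitude -19.327°, longitude -88.262°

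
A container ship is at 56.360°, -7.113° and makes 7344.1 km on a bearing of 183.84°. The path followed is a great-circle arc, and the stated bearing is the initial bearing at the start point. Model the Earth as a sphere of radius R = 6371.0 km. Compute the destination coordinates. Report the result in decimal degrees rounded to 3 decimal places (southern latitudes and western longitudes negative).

Angular distance δ = d/R = 7344.1 / 6371 = 1.152739 rad.
Start latitude φ₁ = 0.983668 rad; initial bearing θ = 3.208613 rad.
Destination latitude: φ₂ = arcsin( sin φ₁ cos δ + cos φ₁ sin δ cos θ ) = arcsin(-0.167130) = -9.621°.
Then Δλ = atan2(-0.033905, 0.545128) = -0.062116 rad, from sin θ sin δ cos φ₁ over cos δ − sin φ₁ sin φ₂.
Hence λ₂ = -7.113° + -3.559° = -10.672°.

latitude -9.621°, longitude -10.672°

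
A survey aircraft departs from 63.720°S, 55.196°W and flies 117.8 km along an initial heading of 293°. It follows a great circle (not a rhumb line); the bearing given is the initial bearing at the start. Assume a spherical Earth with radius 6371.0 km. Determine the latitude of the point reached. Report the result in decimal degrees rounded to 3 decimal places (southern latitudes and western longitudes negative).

δ = 117.8/6371 = 0.018490 rad (1.0594°).
Converting: φ₁ = -1.112124 rad, θ = 5.113815 rad.
Applying the spherical law of cosines for sides, sin φ₂ = sin φ₁ cos δ + cos φ₁ sin δ cos θ = -0.893289, so φ₂ = -63.290°.
For the longitude increment, Δλ = atan2( sin θ sin δ cos φ₁, cos δ − sin φ₁ sin φ₂ ) = atan2(-0.007535, 0.198869) = -2.170°.
λ₂ = -55.196° + -2.170° = -57.366°.

latitude -63.290°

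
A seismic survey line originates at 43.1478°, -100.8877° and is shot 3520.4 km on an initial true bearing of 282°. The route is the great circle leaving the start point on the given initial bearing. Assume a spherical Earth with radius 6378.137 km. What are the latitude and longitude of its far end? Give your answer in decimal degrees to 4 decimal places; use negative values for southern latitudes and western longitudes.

Central angle δ = d/R = 0.551948 rad.
Start latitude φ₁ = 0.753071 rad; initial bearing θ = 4.921828 rad.
Applying the spherical law of cosines for sides, sin φ₂ = sin φ₁ cos δ + cos φ₁ sin δ cos θ = 0.661868, so φ₂ = 41.4425°.
Δλ = atan2( sin θ sin δ cos φ₁ , cos δ − sin φ₁ sin φ₂ ) = atan2(-0.374200, 0.398865) = -0.753503 rad = -43.1726°.
λ₂ = -100.8877° + -43.1726° = -144.0603°.

latitude 41.4425°, longitude -144.0603°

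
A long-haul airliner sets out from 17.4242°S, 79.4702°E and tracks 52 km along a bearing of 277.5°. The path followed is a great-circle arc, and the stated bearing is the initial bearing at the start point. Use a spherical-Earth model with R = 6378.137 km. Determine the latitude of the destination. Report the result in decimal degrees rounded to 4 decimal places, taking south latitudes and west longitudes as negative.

latitude -17.3626°

Central angle δ = d/R = 0.008153 rad.
Start latitude φ₁ = -0.304110 rad; initial bearing θ = 4.843289 rad.
sin φ₂ = sin φ₁ cos δ + cos φ₁ sin δ cos θ = (-0.299444)(0.999967) + (0.954114)(0.008153)(0.130526) = -0.298419
φ₂ = asin(-0.298419) = -0.303035 rad = -17.3626°.
For the longitude increment, Δλ = atan2( sin θ sin δ cos φ₁, cos δ − sin φ₁ sin φ₂ ) = atan2(-0.007712, 0.910607) = -0.4852°.
Hence λ₂ = 79.4702° + -0.4852° = 78.9850°.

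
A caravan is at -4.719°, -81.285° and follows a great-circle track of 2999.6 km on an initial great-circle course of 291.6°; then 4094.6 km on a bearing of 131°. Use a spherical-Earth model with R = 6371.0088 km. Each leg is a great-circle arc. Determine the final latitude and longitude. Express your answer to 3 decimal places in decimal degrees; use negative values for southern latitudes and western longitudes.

Apply the spherical direct solution leg by leg, carrying full precision between legs.
Leg 1: from (-4.719°, -81.285°), δ = 2999.6/6371.0088 = 0.470820 rad, θ = 291.6° → φ = 5.342°, λ = -106.347°.
Leg 2: from (5.342°, -106.347°), δ = 4094.6/6371.0088 = 0.642693 rad, θ = 131° → φ = -18.480°, λ = -77.862°.

latitude -18.480°, longitude -77.862°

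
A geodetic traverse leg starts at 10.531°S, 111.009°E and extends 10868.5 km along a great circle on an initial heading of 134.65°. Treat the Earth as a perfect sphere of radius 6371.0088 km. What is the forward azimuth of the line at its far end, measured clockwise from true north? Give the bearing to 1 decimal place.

The arc subtends δ = 10868.5/6371.0088 = 1.705931 rad at the centre.
Start latitude φ₁ = -0.183801 rad; initial bearing θ = 2.350086 rad.
Applying the spherical law of cosines for sides, sin φ₂ = sin φ₁ cos δ + cos φ₁ sin δ cos θ = -0.660015, so φ₂ = -41.301°.
Then Δλ = atan2(0.693054, -0.255353) = 1.923809 rad, from sin θ sin δ cos φ₁ over cos δ − sin φ₁ sin φ₂.
λ₂ = 111.009° + 110.226° = 221.235°, normalized to (−180°, 180°] → -138.765°.
The forward bearing on arrival equals the back-azimuth from the destination plus 180°.
Back-azimuth from P₂ (-41.3°, -138.8°) to P₁ (-10.5°, 111.0°), with Δλ' = λ₁ − λ₂ = 249.8°: atan2( sin Δλ' cos φ₁ , cos φ₂ sin φ₁ − sin φ₂ cos φ₁ cos Δλ' ) = 248.6°.
Final bearing = (248.6° + 180°) mod 360° = 68.6°.

final bearing 68.6°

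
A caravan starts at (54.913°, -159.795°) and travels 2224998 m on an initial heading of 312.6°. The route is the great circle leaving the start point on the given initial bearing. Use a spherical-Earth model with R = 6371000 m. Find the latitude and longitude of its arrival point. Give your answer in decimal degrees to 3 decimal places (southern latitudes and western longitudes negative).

latitude 64.425°, longitude 164.510°

Angular distance δ = d/R = 2224998 / 6371000 = 0.349238 rad.
Start latitude φ₁ = 0.958413 rad; initial bearing θ = 5.455899 rad.
Destination latitude: φ₂ = arcsin( sin φ₁ cos δ + cos φ₁ sin δ cos θ ) = arcsin(0.902020) = 64.425°.
For the longitude increment, Δλ = atan2( sin θ sin δ cos φ₁, cos δ − sin φ₁ sin φ₂ ) = atan2(-0.144785, 0.201528) = -35.695°.
λ₂ = -159.795° + -35.695° = -195.490°, normalized to (−180°, 180°] → 164.510°.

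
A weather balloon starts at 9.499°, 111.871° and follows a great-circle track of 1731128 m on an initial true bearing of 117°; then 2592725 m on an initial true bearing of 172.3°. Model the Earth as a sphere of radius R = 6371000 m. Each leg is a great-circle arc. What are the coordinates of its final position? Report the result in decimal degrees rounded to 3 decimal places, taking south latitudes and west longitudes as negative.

latitude -20.874°, longitude 128.971°

Apply the spherical direct solution leg by leg, carrying full precision between legs.
Leg 1: from (9.499°, 111.871°), δ = 1731128/6371000 = 0.271720 rad, θ = 117° → φ = 2.224°, λ = 125.717°.
Leg 2: from (2.224°, 125.717°), δ = 2592725/6371000 = 0.406957 rad, θ = 172.3° → φ = -20.874°, λ = 128.971°.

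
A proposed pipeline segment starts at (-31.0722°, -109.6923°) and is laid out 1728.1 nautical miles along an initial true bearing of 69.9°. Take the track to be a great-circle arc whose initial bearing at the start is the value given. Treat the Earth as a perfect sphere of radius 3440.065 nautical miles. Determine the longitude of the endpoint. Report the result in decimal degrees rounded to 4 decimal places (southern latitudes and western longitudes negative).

The arc subtends δ = 1728.1/3440.065 = 0.502345 rad at the centre.
Converting: φ₁ = -0.542312 rad, θ = 1.219985 rad.
sin φ₂ = sin φ₁ cos δ + cos φ₁ sin δ cos θ = (-0.516118)(0.876456) + (0.856518)(0.481482)(0.343660) = -0.310630
φ₂ = asin(-0.310630) = -0.315856 rad = -18.0972°.
Then Δλ = atan2(0.387281, 0.716134) = 0.495747 rad, from sin θ sin δ cos φ₁ over cos δ − sin φ₁ sin φ₂.
λ₂ = λ₁ + Δλ = -81.2881°.

longitude -81.2881°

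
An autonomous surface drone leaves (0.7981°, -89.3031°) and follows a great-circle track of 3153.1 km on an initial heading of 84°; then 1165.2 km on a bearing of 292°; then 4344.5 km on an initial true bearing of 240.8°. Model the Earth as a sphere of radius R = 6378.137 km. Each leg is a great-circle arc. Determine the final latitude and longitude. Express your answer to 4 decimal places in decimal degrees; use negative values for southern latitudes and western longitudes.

latitude -11.8076°, longitude -105.0313°

Apply the spherical direct solution leg by leg, carrying full precision between legs.
Leg 1: from (0.7981°, -89.3031°), δ = 3153.1/6378.137 = 0.494361 rad, θ = 84° → φ = 3.5461°, λ = -61.0885°.
Leg 2: from (3.5461°, -61.0885°), δ = 1165.2/6378.137 = 0.182687 rad, θ = 292° → φ = 7.3973°, λ = -70.8680°.
Leg 3: from (7.3973°, -70.8680°), δ = 4344.5/6378.137 = 0.681155 rad, θ = 240.8° → φ = -11.8076°, λ = -105.0313°.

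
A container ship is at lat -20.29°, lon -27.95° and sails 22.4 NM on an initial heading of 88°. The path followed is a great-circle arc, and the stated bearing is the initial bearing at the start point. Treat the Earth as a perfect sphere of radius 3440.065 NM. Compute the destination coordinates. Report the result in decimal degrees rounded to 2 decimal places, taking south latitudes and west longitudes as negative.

latitude -20.28°, longitude -27.55°

δ = 22.4/3440.065 = 0.006512 rad (0.3731°).
With φ₁ = -20.29° = -0.354127 rad and θ = 88° = 1.535890 rad:
sin φ₂ = sin φ₁ cos δ + cos φ₁ sin δ cos θ = (-0.346772)(0.999979) + (0.937949)(0.006511)(0.034899) = -0.346551
φ₂ = asin(-0.346551) = -0.353892 rad = -20.28°.
For the longitude increment, Δλ = atan2( sin θ sin δ cos φ₁, cos δ − sin φ₁ sin φ₂ ) = atan2(0.006104, 0.879804) = 0.40°.
λ₂ = λ₁ + Δλ = -27.55°.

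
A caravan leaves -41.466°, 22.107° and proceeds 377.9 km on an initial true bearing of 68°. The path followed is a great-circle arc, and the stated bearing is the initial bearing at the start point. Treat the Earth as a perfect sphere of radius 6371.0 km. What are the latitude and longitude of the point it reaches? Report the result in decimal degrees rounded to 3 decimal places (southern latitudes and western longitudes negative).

latitude -40.118°, longitude 26.229°

Central angle δ = d/R = 0.059316 rad.
With φ₁ = -41.466° = -0.723718 rad and θ = 68° = 1.186824 rad:
Destination latitude: φ₂ = arcsin( sin φ₁ cos δ + cos φ₁ sin δ cos θ ) = arcsin(-0.644370) = -40.118°.
Δλ = atan2( sin θ sin δ cos φ₁ , cos δ − sin φ₁ sin φ₂ ) = atan2(0.041187, 0.571555) = 0.071938 rad = 4.122°.
Hence λ₂ = 22.107° + 4.122° = 26.229°.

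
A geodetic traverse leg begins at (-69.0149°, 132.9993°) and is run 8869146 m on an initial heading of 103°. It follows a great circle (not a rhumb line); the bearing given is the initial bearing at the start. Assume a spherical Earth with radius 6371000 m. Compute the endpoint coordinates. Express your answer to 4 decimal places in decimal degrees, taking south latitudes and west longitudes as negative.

latitude -14.1951°, longitude -128.5163°

The arc subtends δ = 8869146/6371000 = 1.392112 rad at the centre.
With φ₁ = -69.0149° = -1.204537 rad and θ = 103° = 1.797689 rad:
Applying the spherical law of cosines for sides, sin φ₂ = sin φ₁ cos δ + cos φ₁ sin δ cos θ = -0.245224, so φ₂ = -14.1951°.
Δλ = atan2( sin θ sin δ cos φ₁ , cos δ − sin φ₁ sin φ₂ ) = atan2(0.343391, -0.051225) = 1.718877 rad = 98.4844°.
λ₂ = 132.9993° + 98.4844° = 231.4837°, normalized to (−180°, 180°] → -128.5163°.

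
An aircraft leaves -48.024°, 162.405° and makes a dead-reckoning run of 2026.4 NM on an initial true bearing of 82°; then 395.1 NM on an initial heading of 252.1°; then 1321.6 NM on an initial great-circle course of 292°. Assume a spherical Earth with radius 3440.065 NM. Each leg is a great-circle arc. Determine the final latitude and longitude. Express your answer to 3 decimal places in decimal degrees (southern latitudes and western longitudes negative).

latitude -25.811°, longitude 173.805°

Apply the spherical direct solution leg by leg, carrying full precision between legs.
Leg 1: from (-48.024°, 162.405°), δ = 2026.4/3440.065 = 0.589059 rad, θ = 82° → φ = -34.501°, λ = -155.714°.
Leg 2: from (-34.501°, -155.714°), δ = 395.1/3440.065 = 0.114852 rad, θ = 252.1° → φ = -36.279°, λ = -163.488°.
Leg 3: from (-36.279°, -163.488°), δ = 1321.6/3440.065 = 0.384179 rad, θ = 292° → φ = -25.811°, λ = 173.805°.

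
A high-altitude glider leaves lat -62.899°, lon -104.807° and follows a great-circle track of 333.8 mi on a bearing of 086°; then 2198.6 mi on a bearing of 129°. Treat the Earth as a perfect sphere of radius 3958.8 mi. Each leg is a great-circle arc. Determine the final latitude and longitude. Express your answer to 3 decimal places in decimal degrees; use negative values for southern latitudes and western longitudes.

latitude -65.004°, longitude -18.574°

Apply the spherical direct solution leg by leg, carrying full precision between legs.
Leg 1: from (-62.899°, -104.807°), δ = 333.8/3958.8 = 0.084318 rad, θ = 86° → φ = -62.174°, λ = -94.438°.
Leg 2: from (-62.174°, -94.438°), δ = 2198.6/3958.8 = 0.555370 rad, θ = 129° → φ = -65.004°, λ = -18.574°.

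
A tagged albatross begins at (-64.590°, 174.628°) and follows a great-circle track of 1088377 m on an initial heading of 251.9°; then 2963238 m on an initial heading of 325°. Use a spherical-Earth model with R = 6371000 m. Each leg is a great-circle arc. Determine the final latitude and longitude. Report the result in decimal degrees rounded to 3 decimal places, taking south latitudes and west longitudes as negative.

latitude -41.739°, longitude 131.156°

Apply the spherical direct solution leg by leg, carrying full precision between legs.
Leg 1: from (-64.590°, 174.628°), δ = 1088377/6371000 = 0.170833 rad, θ = 251.9° → φ = -65.892°, λ = 151.324°.
Leg 2: from (-65.892°, 151.324°), δ = 2963238/6371000 = 0.465113 rad, θ = 325° → φ = -41.739°, λ = 131.156°.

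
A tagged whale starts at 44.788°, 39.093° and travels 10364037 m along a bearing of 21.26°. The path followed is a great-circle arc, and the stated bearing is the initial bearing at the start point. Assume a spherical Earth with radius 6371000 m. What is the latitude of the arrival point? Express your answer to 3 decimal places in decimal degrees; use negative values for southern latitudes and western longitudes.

Central angle δ = d/R = 1.626752 rad.
Start latitude φ₁ = 0.781698 rad; initial bearing θ = 0.371057 rad.
Applying the spherical law of cosines for sides, sin φ₂ = sin φ₁ cos δ + cos φ₁ sin δ cos θ = 0.620984, so φ₂ = 38.388°.
Δλ = atan2( sin θ sin δ cos φ₁ , cos δ − sin φ₁ sin φ₂ ) = atan2(0.256942, -0.493400) = 2.661478 rad = 152.491°.
λ₂ = 39.093° + 152.491° = 191.584°, normalized to (−180°, 180°] → -168.416°.

latitude 38.388°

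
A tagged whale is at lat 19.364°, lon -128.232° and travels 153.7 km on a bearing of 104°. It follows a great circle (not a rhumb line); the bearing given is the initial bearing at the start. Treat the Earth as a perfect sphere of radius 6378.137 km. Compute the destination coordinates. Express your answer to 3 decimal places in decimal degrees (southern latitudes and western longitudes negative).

δ = 153.7/6378.137 = 0.024098 rad (1.3807°).
With φ₁ = 19.364° = 0.337966 rad and θ = 104° = 1.815142 rad:
Destination latitude: φ₂ = arcsin( sin φ₁ cos δ + cos φ₁ sin δ cos θ ) = arcsin(0.325973) = 19.025°.
For the longitude increment, Δλ = atan2( sin θ sin δ cos φ₁, cos δ − sin φ₁ sin φ₂ ) = atan2(0.022057, 0.891627) = 1.417°.
λ₂ = -128.232° + 1.417° = -126.815°.

latitude 19.025°, longitude -126.815°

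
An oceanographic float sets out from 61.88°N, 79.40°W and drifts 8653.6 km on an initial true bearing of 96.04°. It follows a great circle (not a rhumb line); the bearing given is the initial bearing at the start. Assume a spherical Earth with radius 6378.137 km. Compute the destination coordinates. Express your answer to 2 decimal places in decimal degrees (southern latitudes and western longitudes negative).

The arc subtends δ = 8653.6/6378.137 = 1.356760 rad at the centre.
With φ₁ = 61.88° = 1.080010 rad and θ = 96.04° = 1.676214 rad:
sin φ₂ = sin φ₁ cos δ + cos φ₁ sin δ cos θ = (0.881962)(0.212406) + (0.471320)(0.977181)(-0.105223) = 0.138872
φ₂ = asin(0.138872) = 0.139323 rad = 7.98°.
Δλ = atan2( sin θ sin δ cos φ₁ , cos δ − sin φ₁ sin φ₂ ) = atan2(0.458008, 0.089926) = 1.376921 rad = 78.89°.
λ₂ = λ₁ + Δλ = -0.51°.

latitude 7.98°, longitude -0.51°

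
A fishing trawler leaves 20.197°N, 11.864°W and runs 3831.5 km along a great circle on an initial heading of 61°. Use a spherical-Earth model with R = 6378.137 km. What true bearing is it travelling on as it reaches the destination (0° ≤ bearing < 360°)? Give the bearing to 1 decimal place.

Central angle δ = d/R = 0.600724 rad.
With φ₁ = 20.197° = 0.352504 rad and θ = 61° = 1.064651 rad:
Applying the spherical law of cosines for sides, sin φ₂ = sin φ₁ cos δ + cos φ₁ sin δ cos θ = 0.541989, so φ₂ = 32.819°.
Δλ = atan2( sin θ sin δ cos φ₁ , cos δ − sin φ₁ sin φ₂ ) = atan2(0.463972, 0.637805) = 0.628912 rad = 36.034°.
Hence λ₂ = -11.864° + 36.034° = 24.170°.
The forward bearing on arrival equals the back-azimuth from the destination plus 180°.
Back-azimuth from P₂ (32.8°, 24.2°) to P₁ (20.2°, -11.9°), with Δλ' = λ₁ − λ₂ = -36.0°: atan2( sin Δλ' cos φ₁ , cos φ₂ sin φ₁ − sin φ₂ cos φ₁ cos Δλ' ) = 257.6°.
Final bearing = (257.6° + 180°) mod 360° = 77.6°.

final bearing 77.6°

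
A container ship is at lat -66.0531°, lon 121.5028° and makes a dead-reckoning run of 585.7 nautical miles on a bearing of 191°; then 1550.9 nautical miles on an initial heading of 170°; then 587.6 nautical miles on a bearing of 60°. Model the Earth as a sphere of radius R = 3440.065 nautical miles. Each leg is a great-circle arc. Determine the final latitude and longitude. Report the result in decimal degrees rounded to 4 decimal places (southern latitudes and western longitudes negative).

latitude -71.2886°, longitude -60.2880°

Apply the spherical direct solution leg by leg, carrying full precision between legs.
Leg 1: from (-66.0531°, 121.5028°), δ = 585.7/3440.065 = 0.170258 rad, θ = 191° → φ = -75.5158°, λ = 114.0758°.
Leg 2: from (-75.5158°, 114.0758°), δ = 1550.9/3440.065 = 0.450835 rad, θ = 170° → φ = -78.1808°, λ = -87.6026°.
Leg 3: from (-78.1808°, -87.6026°), δ = 587.6/3440.065 = 0.170811 rad, θ = 60° → φ = -71.2886°, λ = -60.2880°.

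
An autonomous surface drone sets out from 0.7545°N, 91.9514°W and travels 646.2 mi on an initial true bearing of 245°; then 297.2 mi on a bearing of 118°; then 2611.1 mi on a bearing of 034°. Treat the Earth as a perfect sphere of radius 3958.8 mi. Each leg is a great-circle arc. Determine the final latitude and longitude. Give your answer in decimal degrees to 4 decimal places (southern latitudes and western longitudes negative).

Apply the spherical direct solution leg by leg, carrying full precision between legs.
Leg 1: from (0.7545°, -91.9514°), δ = 646.2/3958.8 = 0.163231 rad, θ = 245° → φ = -3.1919°, λ = -100.4341°.
Leg 2: from (-3.1919°, -100.4341°), δ = 297.2/3958.8 = 0.075073 rad, θ = 118° → φ = -5.2027°, λ = -96.6212°.
Leg 3: from (-5.2027°, -96.6212°), δ = 2611.1/3958.8 = 0.659569 rad, θ = 34° → φ = 25.7383°, λ = -74.2627°.

latitude 25.7383°, longitude -74.2627°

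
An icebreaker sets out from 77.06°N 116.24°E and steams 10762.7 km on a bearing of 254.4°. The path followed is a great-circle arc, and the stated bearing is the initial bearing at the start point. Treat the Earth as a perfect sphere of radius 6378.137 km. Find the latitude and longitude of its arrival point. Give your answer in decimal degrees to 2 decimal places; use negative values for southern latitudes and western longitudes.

δ = 10762.7/6378.137 = 1.687436 rad (96.6830°).
Converting: φ₁ = 1.344951 rad, θ = 4.440118 rad.
sin φ₂ = sin φ₁ cos δ + cos φ₁ sin δ cos θ = (0.974605)(-0.116376) + (0.223931)(0.993205)(-0.268920) = -0.173231
φ₂ = asin(-0.173231) = -0.174109 rad = -9.98°.
For the longitude increment, Δλ = atan2( sin θ sin δ cos φ₁, cos δ − sin φ₁ sin φ₂ ) = atan2(-0.214216, 0.052456) = -76.24°.
Hence λ₂ = 116.24° + -76.24° = 40.00°.

latitude -9.98°, longitude 40.00°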